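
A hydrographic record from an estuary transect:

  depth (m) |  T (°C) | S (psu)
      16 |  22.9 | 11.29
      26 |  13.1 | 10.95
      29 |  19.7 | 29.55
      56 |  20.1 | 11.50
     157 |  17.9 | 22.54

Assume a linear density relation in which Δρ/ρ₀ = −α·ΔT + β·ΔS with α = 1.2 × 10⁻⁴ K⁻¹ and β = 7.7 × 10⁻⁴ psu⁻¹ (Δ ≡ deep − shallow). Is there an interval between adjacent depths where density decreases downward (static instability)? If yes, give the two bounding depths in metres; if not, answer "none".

29–56 m

Evaluate Δρ/ρ₀ = −αΔT + βΔS across each adjacent pair:
  16–26 m: −αΔT+βΔS = −(1.2 × 10⁻⁴)(-9.8)+(7.7 × 10⁻⁴)(-0.34) = 9.1 × 10⁻⁴ → stable
  26–29 m: −αΔT+βΔS = −(1.2 × 10⁻⁴)(+6.6)+(7.7 × 10⁻⁴)(+18.60) = 0.014 → stable
  29–56 m: −αΔT+βΔS = −(1.2 × 10⁻⁴)(+0.4)+(7.7 × 10⁻⁴)(-18.05) = -0.014 → UNSTABLE
  56–157 m: −αΔT+βΔS = −(1.2 × 10⁻⁴)(-2.2)+(7.7 × 10⁻⁴)(+11.04) = 8.8 × 10⁻³ → stable
The 29–56 m interval has Δρ < 0: lighter water underlies denser water.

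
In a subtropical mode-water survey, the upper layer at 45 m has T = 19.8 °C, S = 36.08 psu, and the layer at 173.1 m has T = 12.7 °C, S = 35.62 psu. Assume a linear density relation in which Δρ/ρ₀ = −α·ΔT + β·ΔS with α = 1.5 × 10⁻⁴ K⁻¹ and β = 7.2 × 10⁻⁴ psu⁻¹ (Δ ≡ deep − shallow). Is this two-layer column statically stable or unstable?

ΔT = 12.7 − 19.8 = -7.1 K and ΔS = 35.62 − 36.08 = -0.46 psu (deep − shallow).
−αΔT = 1.065 × 10⁻³; βΔS = -3.312 × 10⁻⁴; sum Δρ/ρ₀ = 7.338 × 10⁻⁴.
Δρ/ρ₀ > 0, so Δρ > 0: deeper water is denser → statically stable.

stable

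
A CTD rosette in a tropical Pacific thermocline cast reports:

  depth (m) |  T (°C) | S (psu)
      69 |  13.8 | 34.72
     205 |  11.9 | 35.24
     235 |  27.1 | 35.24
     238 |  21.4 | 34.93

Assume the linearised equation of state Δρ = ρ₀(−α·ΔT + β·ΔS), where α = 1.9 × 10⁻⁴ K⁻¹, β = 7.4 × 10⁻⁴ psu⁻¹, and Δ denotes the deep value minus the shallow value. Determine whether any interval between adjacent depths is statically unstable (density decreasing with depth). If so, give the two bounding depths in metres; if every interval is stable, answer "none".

205–235 m

Evaluate Δρ/ρ₀ = −αΔT + βΔS across each adjacent pair:
  69–205 m: −αΔT+βΔS = −(1.9 × 10⁻⁴)(-1.9)+(7.4 × 10⁻⁴)(+0.52) = 7.5 × 10⁻⁴ → stable
  205–235 m: −αΔT+βΔS = −(1.9 × 10⁻⁴)(+15.2)+(7.4 × 10⁻⁴)(+0.00) = -2.9 × 10⁻³ → UNSTABLE
  235–238 m: −αΔT+βΔS = −(1.9 × 10⁻⁴)(-5.7)+(7.4 × 10⁻⁴)(-0.31) = 8.5 × 10⁻⁴ → stable
The 205–235 m interval has Δρ < 0: lighter water underlies denser water.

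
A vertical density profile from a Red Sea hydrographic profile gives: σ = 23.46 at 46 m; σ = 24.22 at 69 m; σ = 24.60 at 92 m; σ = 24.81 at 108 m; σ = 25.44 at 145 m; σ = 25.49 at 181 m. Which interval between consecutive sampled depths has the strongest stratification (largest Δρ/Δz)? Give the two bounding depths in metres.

46–69 m

Compute the density gradient over each adjacent pair:
  46–69 m: Δρ/Δz = 0.76/23 = 0.033 kg m⁻⁴
  69–92 m: Δρ/Δz = 0.38/23 = 0.017 kg m⁻⁴
  92–108 m: Δρ/Δz = 0.21/16 = 0.013 kg m⁻⁴
  108–145 m: Δρ/Δz = 0.63/37 = 0.017 kg m⁻⁴
  145–181 m: Δρ/Δz = 0.05/36 = 1.4 × 10⁻³ kg m⁻⁴
The largest gradient is in the 46–69 m interval — the pycnocline.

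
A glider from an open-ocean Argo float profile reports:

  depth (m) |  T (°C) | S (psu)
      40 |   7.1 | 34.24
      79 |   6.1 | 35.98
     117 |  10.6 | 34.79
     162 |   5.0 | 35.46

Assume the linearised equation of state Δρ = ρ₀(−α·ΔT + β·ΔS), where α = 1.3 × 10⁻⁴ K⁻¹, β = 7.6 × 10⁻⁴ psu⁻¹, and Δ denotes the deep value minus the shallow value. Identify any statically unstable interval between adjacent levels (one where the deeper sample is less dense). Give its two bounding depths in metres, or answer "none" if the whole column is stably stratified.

79–117 m

Evaluate Δρ/ρ₀ = −αΔT + βΔS across each adjacent pair:
  40–79 m: −αΔT+βΔS = −(1.3 × 10⁻⁴)(-1.0)+(7.6 × 10⁻⁴)(+1.74) = 1.5 × 10⁻³ → stable
  79–117 m: −αΔT+βΔS = −(1.3 × 10⁻⁴)(+4.5)+(7.6 × 10⁻⁴)(-1.19) = -1.5 × 10⁻³ → UNSTABLE
  117–162 m: −αΔT+βΔS = −(1.3 × 10⁻⁴)(-5.6)+(7.6 × 10⁻⁴)(+0.67) = 1.2 × 10⁻³ → stable
The 79–117 m interval has Δρ < 0: lighter water underlies denser water.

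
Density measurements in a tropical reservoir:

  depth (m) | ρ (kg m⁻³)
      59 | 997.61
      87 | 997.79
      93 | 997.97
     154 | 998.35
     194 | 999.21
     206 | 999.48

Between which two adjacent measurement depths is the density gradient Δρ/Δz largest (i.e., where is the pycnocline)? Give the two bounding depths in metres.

87–93 m

Compute the density gradient over each adjacent pair:
  59–87 m: Δρ/Δz = 0.18/28 = 6.4 × 10⁻³ kg m⁻⁴
  87–93 m: Δρ/Δz = 0.18/6 = 0.030 kg m⁻⁴
  93–154 m: Δρ/Δz = 0.38/61 = 6.2 × 10⁻³ kg m⁻⁴
  154–194 m: Δρ/Δz = 0.86/40 = 0.021 kg m⁻⁴
  194–206 m: Δρ/Δz = 0.27/12 = 0.023 kg m⁻⁴
The largest gradient is in the 87–93 m interval — the pycnocline.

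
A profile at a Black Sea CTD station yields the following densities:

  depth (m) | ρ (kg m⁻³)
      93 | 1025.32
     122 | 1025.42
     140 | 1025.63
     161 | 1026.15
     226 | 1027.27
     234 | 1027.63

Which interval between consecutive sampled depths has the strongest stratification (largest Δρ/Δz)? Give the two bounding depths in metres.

Compute the density gradient over each adjacent pair:
  93–122 m: Δρ/Δz = 0.10/29 = 3.4 × 10⁻³ kg m⁻⁴
  122–140 m: Δρ/Δz = 0.21/18 = 0.012 kg m⁻⁴
  140–161 m: Δρ/Δz = 0.52/21 = 0.025 kg m⁻⁴
  161–226 m: Δρ/Δz = 1.12/65 = 0.017 kg m⁻⁴
  226–234 m: Δρ/Δz = 0.36/8 = 0.045 kg m⁻⁴
The largest gradient is in the 226–234 m interval — the pycnocline.

226–234 m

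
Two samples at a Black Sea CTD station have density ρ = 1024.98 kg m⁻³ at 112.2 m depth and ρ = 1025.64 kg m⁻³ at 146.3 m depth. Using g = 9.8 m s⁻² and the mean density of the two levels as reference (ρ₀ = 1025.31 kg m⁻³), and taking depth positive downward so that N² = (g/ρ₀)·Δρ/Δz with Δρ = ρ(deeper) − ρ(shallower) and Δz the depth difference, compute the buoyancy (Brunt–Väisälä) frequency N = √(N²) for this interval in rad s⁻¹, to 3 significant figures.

Δρ = 1025.64 − 1024.98 = 0.66 kg m⁻³ over Δz = 146.3 − 112.2 = 34.1 m.
N² = (9.8/1025.31) × (0.66/34.1) = 1.8500 × 10⁻⁴ s⁻².
N = √(1.8500 × 10⁻⁴) = 0.013601 rad s⁻¹ ≈ 0.0136 rad s⁻¹.

0.0136 rad s⁻¹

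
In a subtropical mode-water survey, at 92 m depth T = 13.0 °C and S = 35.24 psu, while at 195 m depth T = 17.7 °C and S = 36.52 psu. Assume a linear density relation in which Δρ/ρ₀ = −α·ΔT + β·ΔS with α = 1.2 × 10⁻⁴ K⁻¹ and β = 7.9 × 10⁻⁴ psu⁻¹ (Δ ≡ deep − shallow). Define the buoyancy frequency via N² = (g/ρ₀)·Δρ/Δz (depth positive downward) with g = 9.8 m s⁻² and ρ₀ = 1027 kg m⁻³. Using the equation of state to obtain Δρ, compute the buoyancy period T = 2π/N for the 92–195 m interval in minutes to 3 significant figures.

16.1 min

ΔT = +4.7 K, ΔS = +1.28 psu (deep − shallow).
Δρ/ρ₀ = −αΔT + βΔS = -5.64 × 10⁻⁴ + 1.0112 × 10⁻³ = 4.472 × 10⁻⁴, so Δρ ≈ 0.4593 kg m⁻³.
N² = (g/ρ₀)·Δρ/Δz = g·(Δρ/ρ₀)/Δz = 9.8 × 4.472 × 10⁻⁴ / 103 = 4.2549 × 10⁻⁵ s⁻².
N = √(4.2549 × 10⁻⁵) = 6.5230 × 10⁻³ rad s⁻¹ → T = 2π/N = 963.24 s = 16.054 min ≈ 16.1 min.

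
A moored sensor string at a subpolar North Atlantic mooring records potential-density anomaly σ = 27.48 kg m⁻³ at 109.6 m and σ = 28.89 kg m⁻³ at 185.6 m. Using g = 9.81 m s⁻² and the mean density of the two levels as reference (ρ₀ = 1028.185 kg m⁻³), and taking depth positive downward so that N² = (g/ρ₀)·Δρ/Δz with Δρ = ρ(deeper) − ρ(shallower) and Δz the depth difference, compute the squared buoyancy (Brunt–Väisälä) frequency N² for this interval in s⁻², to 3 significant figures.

1.77 × 10⁻⁴ s⁻²

Δρ = 1028.89 − 1027.48 = 1.41 kg m⁻³ over Δz = 185.6 − 109.6 = 76 m.
N² = (9.81/1028.185) × (1.41/76) = 1.7701 × 10⁻⁴ s⁻² ≈ 1.77 × 10⁻⁴ s⁻².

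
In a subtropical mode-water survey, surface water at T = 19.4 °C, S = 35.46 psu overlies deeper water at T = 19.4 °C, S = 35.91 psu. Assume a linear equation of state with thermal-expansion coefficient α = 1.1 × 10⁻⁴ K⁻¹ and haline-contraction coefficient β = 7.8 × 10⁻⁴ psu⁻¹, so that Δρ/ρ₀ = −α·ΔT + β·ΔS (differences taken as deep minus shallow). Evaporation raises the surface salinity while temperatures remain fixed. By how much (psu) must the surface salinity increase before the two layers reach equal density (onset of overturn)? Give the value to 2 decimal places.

0.45 psu

Neutral buoyancy requires −α(T_deep − T_surf) + β(S_deep − S_surf′) = 0.
S_surf′ = S_deep − (α/β)·ΔT = 35.91 − (1.1 × 10⁻⁴/7.8 × 10⁻⁴)·(+0.0) = 35.9100 psu.
Increase required: 35.9100 − 35.46 = 0.4500 psu.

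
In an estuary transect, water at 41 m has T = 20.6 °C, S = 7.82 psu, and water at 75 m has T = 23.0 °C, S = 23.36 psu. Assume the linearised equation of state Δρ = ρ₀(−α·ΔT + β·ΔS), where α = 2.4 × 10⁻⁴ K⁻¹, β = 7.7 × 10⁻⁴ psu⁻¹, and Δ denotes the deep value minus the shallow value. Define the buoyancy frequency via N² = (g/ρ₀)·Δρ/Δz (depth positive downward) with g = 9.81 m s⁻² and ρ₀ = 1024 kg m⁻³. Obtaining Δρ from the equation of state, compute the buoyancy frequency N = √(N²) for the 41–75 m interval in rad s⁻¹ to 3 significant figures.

ΔT = +2.4 K, ΔS = +15.54 psu (deep − shallow).
Δρ/ρ₀ = −αΔT + βΔS = -5.76 × 10⁻⁴ + 0.0119658 = 0.0113898, so Δρ ≈ 11.66 kg m⁻³.
N² = (g/ρ₀)·Δρ/Δz = g·(Δρ/ρ₀)/Δz = 9.81 × 0.0113898 / 34 = 3.2863 × 10⁻³ s⁻².
N = √(3.2863 × 10⁻³) = 0.057326 rad s⁻¹ ≈ 0.0573 rad s⁻¹.

0.0573 rad s⁻¹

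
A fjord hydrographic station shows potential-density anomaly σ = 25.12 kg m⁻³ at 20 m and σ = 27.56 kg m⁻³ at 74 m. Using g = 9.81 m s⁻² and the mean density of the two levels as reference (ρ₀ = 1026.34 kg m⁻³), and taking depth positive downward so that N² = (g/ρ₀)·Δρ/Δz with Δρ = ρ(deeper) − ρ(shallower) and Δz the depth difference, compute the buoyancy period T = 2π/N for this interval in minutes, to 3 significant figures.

5.04 min

Δρ = 1027.56 − 1025.12 = 2.44 kg m⁻³ over Δz = 74 − 20 = 54 m.
N² = (9.81/1026.34) × (2.44/54) = 4.3189 × 10⁻⁴ s⁻².
N = √(4.3189 × 10⁻⁴) = 0.020782 rad s⁻¹, so T = 2π/N = 302.34 s = 5.0390 min ≈ 5.04 min.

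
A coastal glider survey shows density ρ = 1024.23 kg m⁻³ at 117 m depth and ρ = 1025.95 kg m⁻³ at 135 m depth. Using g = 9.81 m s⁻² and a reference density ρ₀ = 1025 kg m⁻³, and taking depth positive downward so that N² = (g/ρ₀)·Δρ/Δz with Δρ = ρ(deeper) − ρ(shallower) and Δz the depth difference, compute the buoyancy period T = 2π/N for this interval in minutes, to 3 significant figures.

3.46 min

Δρ = 1025.95 − 1024.23 = 1.72 kg m⁻³ over Δz = 135 − 117 = 18 m.
N² = (9.81/1025) × (1.72/18) = 9.1454 × 10⁻⁴ s⁻².
N = √(9.1454 × 10⁻⁴) = 0.030241 rad s⁻¹, so T = 2π/N = 207.77 s = 3.4628 min ≈ 3.46 min.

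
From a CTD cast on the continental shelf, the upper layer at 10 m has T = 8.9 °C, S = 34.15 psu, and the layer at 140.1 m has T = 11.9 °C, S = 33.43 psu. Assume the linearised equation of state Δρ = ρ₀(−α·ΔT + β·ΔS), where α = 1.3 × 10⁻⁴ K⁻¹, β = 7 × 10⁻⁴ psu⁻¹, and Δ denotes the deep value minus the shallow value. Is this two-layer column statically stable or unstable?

ΔT = 11.9 − 8.9 = +3.0 K and ΔS = 33.43 − 34.15 = -0.72 psu (deep − shallow).
−αΔT = -3.90 × 10⁻⁴; βΔS = -5.04 × 10⁻⁴; sum Δρ/ρ₀ = -8.94 × 10⁻⁴.
Δρ/ρ₀ < 0, so Δρ < 0: deeper water is lighter → statically unstable; the column would overturn.

unstable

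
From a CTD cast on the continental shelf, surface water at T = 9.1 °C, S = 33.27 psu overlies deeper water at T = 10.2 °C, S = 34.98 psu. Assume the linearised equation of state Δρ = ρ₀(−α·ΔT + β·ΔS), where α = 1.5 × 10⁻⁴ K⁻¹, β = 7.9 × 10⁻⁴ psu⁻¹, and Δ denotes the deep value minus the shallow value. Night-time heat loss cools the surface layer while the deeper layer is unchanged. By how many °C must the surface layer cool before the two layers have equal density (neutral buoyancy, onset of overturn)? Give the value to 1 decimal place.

Neutral buoyancy requires Δρ = 0, i.e. −α(T_deep − T_surf′) + β(S_deep − S_surf) = 0.
T_surf′ = T_deep − (β/α)·ΔS = 10.2 − (7.9 × 10⁻⁴/1.5 × 10⁻⁴)·(+1.71) = 1.194 °C.
Cooling required: 9.1 − (1.194) = 7.906 °C.

7.9 °C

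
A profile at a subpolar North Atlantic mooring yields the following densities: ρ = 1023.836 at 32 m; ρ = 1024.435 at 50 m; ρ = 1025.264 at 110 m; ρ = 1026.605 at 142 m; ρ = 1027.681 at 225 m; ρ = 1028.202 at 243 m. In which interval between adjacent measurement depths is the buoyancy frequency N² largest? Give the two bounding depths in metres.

110–142 m

Compute the density gradient over each adjacent pair:
  32–50 m: Δρ/Δz = 0.599/18 = 0.033 kg m⁻⁴
  50–110 m: Δρ/Δz = 0.829/60 = 0.014 kg m⁻⁴
  110–142 m: Δρ/Δz = 1.341/32 = 0.042 kg m⁻⁴
  142–225 m: Δρ/Δz = 1.076/83 = 0.013 kg m⁻⁴
  225–243 m: Δρ/Δz = 0.521/18 = 0.029 kg m⁻⁴
The largest gradient is in the 110–142 m interval — the pycnocline.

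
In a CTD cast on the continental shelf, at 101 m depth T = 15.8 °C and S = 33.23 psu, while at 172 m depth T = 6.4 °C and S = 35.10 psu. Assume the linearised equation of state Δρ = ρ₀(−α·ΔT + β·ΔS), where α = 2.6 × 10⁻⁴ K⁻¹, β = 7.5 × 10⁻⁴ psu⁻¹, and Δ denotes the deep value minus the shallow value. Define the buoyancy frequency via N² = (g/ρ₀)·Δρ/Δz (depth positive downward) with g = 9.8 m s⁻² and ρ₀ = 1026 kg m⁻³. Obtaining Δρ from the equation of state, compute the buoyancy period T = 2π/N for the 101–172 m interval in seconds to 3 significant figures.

273 s

ΔT = -9.4 K, ΔS = +1.87 psu (deep − shallow).
Δρ/ρ₀ = −αΔT + βΔS = 2.444 × 10⁻³ + 1.4025 × 10⁻³ = 3.8465 × 10⁻³, so Δρ ≈ 3.947 kg m⁻³.
N² = (g/ρ₀)·Δρ/Δz = g·(Δρ/ρ₀)/Δz = 9.8 × 3.8465 × 10⁻³ / 71 = 5.3093 × 10⁻⁴ s⁻².
N = √(5.3093 × 10⁻⁴) = 0.023042 rad s⁻¹ → T = 2π/N = 272.68 s ≈ 273 s.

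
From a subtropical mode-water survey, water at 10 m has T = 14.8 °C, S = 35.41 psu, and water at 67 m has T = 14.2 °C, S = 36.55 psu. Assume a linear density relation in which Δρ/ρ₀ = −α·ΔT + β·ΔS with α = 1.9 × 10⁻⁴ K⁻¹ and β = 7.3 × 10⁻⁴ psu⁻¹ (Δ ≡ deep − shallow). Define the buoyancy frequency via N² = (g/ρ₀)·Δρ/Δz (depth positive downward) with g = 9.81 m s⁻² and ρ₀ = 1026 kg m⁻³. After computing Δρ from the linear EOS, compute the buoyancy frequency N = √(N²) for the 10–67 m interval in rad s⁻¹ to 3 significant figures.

ΔT = -0.6 K, ΔS = +1.14 psu (deep − shallow).
Δρ/ρ₀ = −αΔT + βΔS = 1.14 × 10⁻⁴ + 8.322 × 10⁻⁴ = 9.462 × 10⁻⁴, so Δρ ≈ 0.9708 kg m⁻³.
N² = (g/ρ₀)·Δρ/Δz = g·(Δρ/ρ₀)/Δz = 9.81 × 9.462 × 10⁻⁴ / 57 = 1.6285 × 10⁻⁴ s⁻².
N = √(1.6285 × 10⁻⁴) = 0.012761 rad s⁻¹ ≈ 0.0128 rad s⁻¹.

0.0128 rad s⁻¹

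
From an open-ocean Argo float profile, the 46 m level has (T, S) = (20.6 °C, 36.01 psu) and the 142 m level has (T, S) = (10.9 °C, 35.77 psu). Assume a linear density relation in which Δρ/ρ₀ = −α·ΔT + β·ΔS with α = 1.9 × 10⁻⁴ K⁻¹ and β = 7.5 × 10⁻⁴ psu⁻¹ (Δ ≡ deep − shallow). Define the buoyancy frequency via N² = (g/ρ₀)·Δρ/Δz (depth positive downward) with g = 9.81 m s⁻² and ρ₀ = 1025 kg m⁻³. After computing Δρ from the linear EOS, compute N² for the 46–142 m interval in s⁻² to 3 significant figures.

ΔT = -9.7 K, ΔS = -0.24 psu (deep − shallow).
Δρ/ρ₀ = −αΔT + βΔS = 1.843 × 10⁻³ − 1.80 × 10⁻⁴ = 1.663 × 10⁻³, so Δρ ≈ 1.705 kg m⁻³.
N² = (g/ρ₀)·Δρ/Δz = g·(Δρ/ρ₀)/Δz = 9.81 × 1.663 × 10⁻³ / 96 = 1.6994 × 10⁻⁴ s⁻² ≈ 1.70 × 10⁻⁴ s⁻².

1.70 × 10⁻⁴ s⁻²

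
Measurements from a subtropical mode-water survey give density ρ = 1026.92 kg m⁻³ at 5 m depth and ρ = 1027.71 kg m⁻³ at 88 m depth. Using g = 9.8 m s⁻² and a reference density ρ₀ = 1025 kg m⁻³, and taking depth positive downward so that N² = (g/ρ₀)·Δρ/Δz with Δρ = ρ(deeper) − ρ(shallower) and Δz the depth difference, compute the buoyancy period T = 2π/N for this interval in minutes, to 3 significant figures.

Δρ = 1027.71 − 1026.92 = 0.79 kg m⁻³ over Δz = 88 − 5 = 83 m.
N² = (9.8/1025) × (0.79/83) = 9.1002 × 10⁻⁵ s⁻².
N = √(9.1002 × 10⁻⁵) = 9.5395 × 10⁻³ rad s⁻¹, so T = 2π/N = 658.65 s = 10.977 min ≈ 11.0 min.

11.0 min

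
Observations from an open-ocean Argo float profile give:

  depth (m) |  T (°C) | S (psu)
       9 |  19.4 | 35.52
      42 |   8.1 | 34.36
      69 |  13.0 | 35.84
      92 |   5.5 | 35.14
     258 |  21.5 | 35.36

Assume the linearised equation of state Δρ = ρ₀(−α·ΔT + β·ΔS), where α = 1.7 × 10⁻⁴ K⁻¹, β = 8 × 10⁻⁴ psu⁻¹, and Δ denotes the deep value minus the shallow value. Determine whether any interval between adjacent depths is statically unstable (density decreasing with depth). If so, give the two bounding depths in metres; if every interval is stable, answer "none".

Evaluate Δρ/ρ₀ = −αΔT + βΔS across each adjacent pair:
  9–42 m: −αΔT+βΔS = −(1.7 × 10⁻⁴)(-11.3)+(8 × 10⁻⁴)(-1.16) = 9.9 × 10⁻⁴ → stable
  42–69 m: −αΔT+βΔS = −(1.7 × 10⁻⁴)(+4.9)+(8 × 10⁻⁴)(+1.48) = 3.5 × 10⁻⁴ → stable
  69–92 m: −αΔT+βΔS = −(1.7 × 10⁻⁴)(-7.5)+(8 × 10⁻⁴)(-0.70) = 7.2 × 10⁻⁴ → stable
  92–258 m: −αΔT+βΔS = −(1.7 × 10⁻⁴)(+16.0)+(8 × 10⁻⁴)(+0.22) = -2.5 × 10⁻³ → UNSTABLE
The 92–258 m interval has Δρ < 0: lighter water underlies denser water.

92–258 m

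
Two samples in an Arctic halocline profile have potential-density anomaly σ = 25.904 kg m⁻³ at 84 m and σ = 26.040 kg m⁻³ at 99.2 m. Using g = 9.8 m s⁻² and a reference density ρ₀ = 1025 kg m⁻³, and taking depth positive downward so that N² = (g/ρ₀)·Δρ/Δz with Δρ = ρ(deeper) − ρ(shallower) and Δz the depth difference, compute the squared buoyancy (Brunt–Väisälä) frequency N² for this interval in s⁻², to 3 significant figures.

8.55 × 10⁻⁵ s⁻²

Δρ = 1026.040 − 1025.904 = 0.136 kg m⁻³ over Δz = 99.2 − 84 = 15.2 m.
N² = (9.8/1025) × (0.136/15.2) = 8.5546 × 10⁻⁵ s⁻² ≈ 8.55 × 10⁻⁵ s⁻².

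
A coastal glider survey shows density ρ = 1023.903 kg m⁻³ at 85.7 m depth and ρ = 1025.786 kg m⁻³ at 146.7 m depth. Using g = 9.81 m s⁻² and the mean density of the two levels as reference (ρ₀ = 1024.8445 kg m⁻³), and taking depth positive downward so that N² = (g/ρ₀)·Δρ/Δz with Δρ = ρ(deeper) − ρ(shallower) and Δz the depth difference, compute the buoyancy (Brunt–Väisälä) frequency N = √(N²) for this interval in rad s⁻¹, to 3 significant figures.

0.0172 rad s⁻¹

Δρ = 1025.786 − 1023.903 = 1.883 kg m⁻³ over Δz = 146.7 − 85.7 = 61 m.
N² = (9.81/1024.8445) × (1.883/61) = 2.9548 × 10⁻⁴ s⁻².
N = √(2.9548 × 10⁻⁴) = 0.017190 rad s⁻¹ ≈ 0.0172 rad s⁻¹.
A positive N² confirms static stability across the interval.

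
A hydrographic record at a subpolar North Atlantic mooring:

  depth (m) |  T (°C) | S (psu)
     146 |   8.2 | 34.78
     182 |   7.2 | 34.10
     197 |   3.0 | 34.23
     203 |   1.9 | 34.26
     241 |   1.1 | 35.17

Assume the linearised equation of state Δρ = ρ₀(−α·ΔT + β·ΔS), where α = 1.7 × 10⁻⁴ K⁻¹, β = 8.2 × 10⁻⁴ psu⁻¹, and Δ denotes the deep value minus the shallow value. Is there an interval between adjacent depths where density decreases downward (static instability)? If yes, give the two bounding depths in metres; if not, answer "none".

Evaluate Δρ/ρ₀ = −αΔT + βΔS across each adjacent pair:
  146–182 m: −αΔT+βΔS = −(1.7 × 10⁻⁴)(-1.0)+(8.2 × 10⁻⁴)(-0.68) = -3.9 × 10⁻⁴ → UNSTABLE
  182–197 m: −αΔT+βΔS = −(1.7 × 10⁻⁴)(-4.2)+(8.2 × 10⁻⁴)(+0.13) = 8.2 × 10⁻⁴ → stable
  197–203 m: −αΔT+βΔS = −(1.7 × 10⁻⁴)(-1.1)+(8.2 × 10⁻⁴)(+0.03) = 2.1 × 10⁻⁴ → stable
  203–241 m: −αΔT+βΔS = −(1.7 × 10⁻⁴)(-0.8)+(8.2 × 10⁻⁴)(+0.91) = 8.8 × 10⁻⁴ → stable
The 146–182 m interval has Δρ < 0: lighter water underlies denser water.

146–182 m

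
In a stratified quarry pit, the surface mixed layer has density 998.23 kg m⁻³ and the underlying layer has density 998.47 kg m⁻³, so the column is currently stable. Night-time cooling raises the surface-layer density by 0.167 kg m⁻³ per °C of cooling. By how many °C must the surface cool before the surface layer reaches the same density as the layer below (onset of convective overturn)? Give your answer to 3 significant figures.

Density deficit of the surface layer: 998.47 − 998.23 = 0.24 kg m⁻³.
Required change = 0.24 / 0.167 = 1.44 °C.

1.44 °C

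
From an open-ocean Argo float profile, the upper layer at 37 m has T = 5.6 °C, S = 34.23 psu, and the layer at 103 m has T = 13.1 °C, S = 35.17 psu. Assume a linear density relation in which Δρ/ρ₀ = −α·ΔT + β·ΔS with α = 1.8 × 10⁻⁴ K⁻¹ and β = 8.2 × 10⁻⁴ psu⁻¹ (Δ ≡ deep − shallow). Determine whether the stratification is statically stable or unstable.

unstable

ΔT = 13.1 − 5.6 = +7.5 K and ΔS = 35.17 − 34.23 = +0.94 psu (deep − shallow).
−αΔT = -1.35 × 10⁻³; βΔS = 7.708 × 10⁻⁴; sum Δρ/ρ₀ = -5.792 × 10⁻⁴.
Δρ/ρ₀ < 0, so Δρ < 0: deeper water is lighter → statically unstable; the column would overturn.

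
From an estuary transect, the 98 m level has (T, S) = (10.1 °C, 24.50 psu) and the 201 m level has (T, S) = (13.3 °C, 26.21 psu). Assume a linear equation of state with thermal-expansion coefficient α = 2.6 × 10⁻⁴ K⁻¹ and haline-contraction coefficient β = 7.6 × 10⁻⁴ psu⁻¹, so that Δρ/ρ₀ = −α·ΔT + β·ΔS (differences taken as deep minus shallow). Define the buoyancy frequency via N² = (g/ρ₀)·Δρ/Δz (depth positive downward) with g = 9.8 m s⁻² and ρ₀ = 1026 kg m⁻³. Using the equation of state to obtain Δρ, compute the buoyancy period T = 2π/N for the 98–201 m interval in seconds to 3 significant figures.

ΔT = +3.2 K, ΔS = +1.71 psu (deep − shallow).
Δρ/ρ₀ = −αΔT + βΔS = -8.32 × 10⁻⁴ + 1.2996 × 10⁻³ = 4.676 × 10⁻⁴, so Δρ ≈ 0.4798 kg m⁻³.
N² = (g/ρ₀)·Δρ/Δz = g·(Δρ/ρ₀)/Δz = 9.8 × 4.676 × 10⁻⁴ / 103 = 4.4490 × 10⁻⁵ s⁻².
N = √(4.4490 × 10⁻⁵) = 6.6701 × 10⁻³ rad s⁻¹ → T = 2π/N = 941.99 s ≈ 942 s.

942 s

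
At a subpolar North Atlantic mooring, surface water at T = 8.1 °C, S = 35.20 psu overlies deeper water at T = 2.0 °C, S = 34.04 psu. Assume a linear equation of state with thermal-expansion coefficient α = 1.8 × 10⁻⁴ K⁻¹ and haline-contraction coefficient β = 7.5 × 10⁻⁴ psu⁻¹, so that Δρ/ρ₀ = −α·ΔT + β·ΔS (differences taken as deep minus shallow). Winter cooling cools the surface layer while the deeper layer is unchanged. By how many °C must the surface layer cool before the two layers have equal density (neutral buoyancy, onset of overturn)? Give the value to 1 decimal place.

Neutral buoyancy requires Δρ = 0, i.e. −α(T_deep − T_surf′) + β(S_deep − S_surf) = 0.
T_surf′ = T_deep − (β/α)·ΔS = 2.0 − (7.5 × 10⁻⁴/1.8 × 10⁻⁴)·(-1.16) = 6.833 °C.
Cooling required: 8.1 − (6.833) = 1.267 °C.

1.3 °C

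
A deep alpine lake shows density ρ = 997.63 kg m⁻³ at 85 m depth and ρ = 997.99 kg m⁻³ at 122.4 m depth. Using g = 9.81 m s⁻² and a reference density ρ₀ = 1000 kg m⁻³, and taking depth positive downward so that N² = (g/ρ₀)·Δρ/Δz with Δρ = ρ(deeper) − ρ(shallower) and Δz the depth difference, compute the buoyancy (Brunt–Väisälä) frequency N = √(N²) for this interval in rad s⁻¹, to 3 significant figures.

9.72 × 10⁻³ rad s⁻¹

Δρ = 997.99 − 997.63 = 0.36 kg m⁻³ over Δz = 122.4 − 85 = 37.4 m.
N² = (9.81/1000) × (0.36/37.4) = 9.4428 × 10⁻⁵ s⁻².
N = √(9.4428 × 10⁻⁵) = 9.7174 × 10⁻³ rad s⁻¹ ≈ 9.72 × 10⁻³ rad s⁻¹.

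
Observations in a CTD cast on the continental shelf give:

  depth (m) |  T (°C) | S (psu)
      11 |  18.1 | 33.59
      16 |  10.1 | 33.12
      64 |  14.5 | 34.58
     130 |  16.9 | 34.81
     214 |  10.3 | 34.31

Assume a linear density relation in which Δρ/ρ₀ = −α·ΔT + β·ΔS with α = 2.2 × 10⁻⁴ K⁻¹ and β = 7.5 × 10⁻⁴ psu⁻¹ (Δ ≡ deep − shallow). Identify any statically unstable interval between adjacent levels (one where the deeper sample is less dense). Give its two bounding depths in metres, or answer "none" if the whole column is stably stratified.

Evaluate Δρ/ρ₀ = −αΔT + βΔS across each adjacent pair:
  11–16 m: −αΔT+βΔS = −(2.2 × 10⁻⁴)(-8.0)+(7.5 × 10⁻⁴)(-0.47) = 1.4 × 10⁻³ → stable
  16–64 m: −αΔT+βΔS = −(2.2 × 10⁻⁴)(+4.4)+(7.5 × 10⁻⁴)(+1.46) = 1.3 × 10⁻⁴ → stable
  64–130 m: −αΔT+βΔS = −(2.2 × 10⁻⁴)(+2.4)+(7.5 × 10⁻⁴)(+0.23) = -3.6 × 10⁻⁴ → UNSTABLE
  130–214 m: −αΔT+βΔS = −(2.2 × 10⁻⁴)(-6.6)+(7.5 × 10⁻⁴)(-0.50) = 1.1 × 10⁻³ → stable
The 64–130 m interval has Δρ < 0: lighter water underlies denser water.

64–130 m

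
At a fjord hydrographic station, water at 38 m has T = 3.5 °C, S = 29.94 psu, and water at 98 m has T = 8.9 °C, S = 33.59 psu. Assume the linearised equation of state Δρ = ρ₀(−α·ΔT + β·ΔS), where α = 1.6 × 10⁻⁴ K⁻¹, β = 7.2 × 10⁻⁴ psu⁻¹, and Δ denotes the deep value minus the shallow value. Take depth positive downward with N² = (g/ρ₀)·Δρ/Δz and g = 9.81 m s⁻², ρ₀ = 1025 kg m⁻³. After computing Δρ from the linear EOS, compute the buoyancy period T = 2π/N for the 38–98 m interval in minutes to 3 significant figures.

ΔT = +5.4 K, ΔS = +3.65 psu (deep − shallow).
Δρ/ρ₀ = −αΔT + βΔS = -8.64 × 10⁻⁴ + 2.628 × 10⁻³ = 1.764 × 10⁻³, so Δρ ≈ 1.808 kg m⁻³.
N² = (g/ρ₀)·Δρ/Δz = g·(Δρ/ρ₀)/Δz = 9.81 × 1.764 × 10⁻³ / 60 = 2.8841 × 10⁻⁴ s⁻².
N = √(2.8841 × 10⁻⁴) = 0.016983 rad s⁻¹ → T = 2π/N = 369.97 s = 6.1662 min ≈ 6.17 min.

6.17 min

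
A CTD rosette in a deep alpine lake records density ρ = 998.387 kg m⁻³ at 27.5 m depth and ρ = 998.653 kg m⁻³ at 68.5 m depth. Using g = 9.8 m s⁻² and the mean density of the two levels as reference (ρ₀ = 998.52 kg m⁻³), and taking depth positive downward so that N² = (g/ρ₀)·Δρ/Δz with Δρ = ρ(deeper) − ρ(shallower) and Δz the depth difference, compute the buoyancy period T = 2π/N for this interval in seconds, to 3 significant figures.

Δρ = 998.653 − 998.387 = 0.266 kg m⁻³ over Δz = 68.5 − 27.5 = 41 m.
N² = (9.8/998.52) × (0.266/41) = 6.3675 × 10⁻⁵ s⁻².
N = √(6.3675 × 10⁻⁵) = 7.9797 × 10⁻³ rad s⁻¹, so T = 2π/N = 787.40 s ≈ 787 s.

787 s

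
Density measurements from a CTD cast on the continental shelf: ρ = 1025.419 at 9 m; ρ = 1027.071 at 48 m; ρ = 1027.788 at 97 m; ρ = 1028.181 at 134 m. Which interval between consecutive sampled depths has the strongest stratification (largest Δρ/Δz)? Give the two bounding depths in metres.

9–48 m

Compute the density gradient over each adjacent pair:
  9–48 m: Δρ/Δz = 1.652/39 = 0.042 kg m⁻⁴
  48–97 m: Δρ/Δz = 0.717/49 = 0.015 kg m⁻⁴
  97–134 m: Δρ/Δz = 0.393/37 = 0.011 kg m⁻⁴
The largest gradient is in the 9–48 m interval — the pycnocline.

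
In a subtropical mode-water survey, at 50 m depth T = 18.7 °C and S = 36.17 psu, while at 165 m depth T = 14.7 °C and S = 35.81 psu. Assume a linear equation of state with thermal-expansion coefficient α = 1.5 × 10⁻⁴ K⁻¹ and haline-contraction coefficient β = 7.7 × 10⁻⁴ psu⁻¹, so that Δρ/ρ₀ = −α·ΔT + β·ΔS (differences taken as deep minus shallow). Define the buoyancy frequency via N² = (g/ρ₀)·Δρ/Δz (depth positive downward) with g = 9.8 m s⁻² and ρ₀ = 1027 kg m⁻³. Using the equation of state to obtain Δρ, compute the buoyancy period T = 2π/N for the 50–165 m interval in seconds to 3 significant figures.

1.20 × 10³ s

ΔT = -4.0 K, ΔS = -0.36 psu (deep − shallow).
Δρ/ρ₀ = −αΔT + βΔS = 6.00 × 10⁻⁴ − 2.772 × 10⁻⁴ = 3.228 × 10⁻⁴, so Δρ ≈ 0.3315 kg m⁻³.
N² = (g/ρ₀)·Δρ/Δz = g·(Δρ/ρ₀)/Δz = 9.8 × 3.228 × 10⁻⁴ / 115 = 2.7508 × 10⁻⁵ s⁻².
N = √(2.7508 × 10⁻⁵) = 5.2448 × 10⁻³ rad s⁻¹ → T = 2π/N = 1.1980 × 10³ s ≈ 1.20 × 10³ s.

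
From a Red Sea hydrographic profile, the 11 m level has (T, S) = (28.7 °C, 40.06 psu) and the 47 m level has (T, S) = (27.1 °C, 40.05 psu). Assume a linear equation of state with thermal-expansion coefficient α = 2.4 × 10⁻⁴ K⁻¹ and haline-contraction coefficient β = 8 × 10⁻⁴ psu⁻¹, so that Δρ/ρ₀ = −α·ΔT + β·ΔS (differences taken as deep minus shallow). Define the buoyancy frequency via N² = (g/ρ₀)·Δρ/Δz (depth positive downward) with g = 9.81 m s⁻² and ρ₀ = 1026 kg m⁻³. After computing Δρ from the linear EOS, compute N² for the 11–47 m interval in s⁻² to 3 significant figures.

1.02 × 10⁻⁴ s⁻²

ΔT = -1.6 K, ΔS = -0.01 psu (deep − shallow).
Δρ/ρ₀ = −αΔT + βΔS = 3.84 × 10⁻⁴ − 8.00 × 10⁻⁶ = 3.76 × 10⁻⁴, so Δρ ≈ 0.3858 kg m⁻³.
N² = (g/ρ₀)·Δρ/Δz = g·(Δρ/ρ₀)/Δz = 9.81 × 3.76 × 10⁻⁴ / 36 = 1.0246 × 10⁻⁴ s⁻² ≈ 1.02 × 10⁻⁴ s⁻².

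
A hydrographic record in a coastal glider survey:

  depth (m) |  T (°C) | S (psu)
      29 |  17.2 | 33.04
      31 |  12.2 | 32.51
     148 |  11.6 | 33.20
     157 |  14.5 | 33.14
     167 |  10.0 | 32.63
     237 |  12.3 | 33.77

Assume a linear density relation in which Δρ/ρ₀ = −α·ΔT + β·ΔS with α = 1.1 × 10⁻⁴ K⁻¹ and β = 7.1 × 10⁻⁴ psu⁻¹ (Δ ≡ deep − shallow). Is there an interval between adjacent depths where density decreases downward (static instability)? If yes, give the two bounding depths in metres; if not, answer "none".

Evaluate Δρ/ρ₀ = −αΔT + βΔS across each adjacent pair:
  29–31 m: −αΔT+βΔS = −(1.1 × 10⁻⁴)(-5.0)+(7.1 × 10⁻⁴)(-0.53) = 1.7 × 10⁻⁴ → stable
  31–148 m: −αΔT+βΔS = −(1.1 × 10⁻⁴)(-0.6)+(7.1 × 10⁻⁴)(+0.69) = 5.6 × 10⁻⁴ → stable
  148–157 m: −αΔT+βΔS = −(1.1 × 10⁻⁴)(+2.9)+(7.1 × 10⁻⁴)(-0.06) = -3.6 × 10⁻⁴ → UNSTABLE
  157–167 m: −αΔT+βΔS = −(1.1 × 10⁻⁴)(-4.5)+(7.1 × 10⁻⁴)(-0.51) = 1.3 × 10⁻⁴ → stable
  167–237 m: −αΔT+βΔS = −(1.1 × 10⁻⁴)(+2.3)+(7.1 × 10⁻⁴)(+1.14) = 5.6 × 10⁻⁴ → stable
The 148–157 m interval has Δρ < 0: lighter water underlies denser water.

148–157 m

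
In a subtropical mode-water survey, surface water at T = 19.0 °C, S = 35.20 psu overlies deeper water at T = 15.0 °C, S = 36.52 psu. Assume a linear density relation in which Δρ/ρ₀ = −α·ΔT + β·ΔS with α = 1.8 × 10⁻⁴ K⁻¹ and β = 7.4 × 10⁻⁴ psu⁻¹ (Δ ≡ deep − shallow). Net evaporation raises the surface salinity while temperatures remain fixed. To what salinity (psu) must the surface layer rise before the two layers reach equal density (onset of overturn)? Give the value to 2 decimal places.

Neutral buoyancy requires −α(T_deep − T_surf) + β(S_deep − S_surf′) = 0.
S_surf′ = S_deep − (α/β)·ΔT = 36.52 − (1.8 × 10⁻⁴/7.4 × 10⁻⁴)·(-4.0) = 37.4930 psu.
Increase required: 37.4930 − 35.20 = 2.2930 psu.

37.49 psu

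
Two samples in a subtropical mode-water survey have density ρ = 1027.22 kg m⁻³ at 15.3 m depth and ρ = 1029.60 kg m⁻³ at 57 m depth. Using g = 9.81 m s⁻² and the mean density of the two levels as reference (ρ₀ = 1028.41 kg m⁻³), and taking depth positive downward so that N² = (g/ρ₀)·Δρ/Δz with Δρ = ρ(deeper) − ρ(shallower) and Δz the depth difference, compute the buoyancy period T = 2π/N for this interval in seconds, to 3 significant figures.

269 s

Δρ = 1029.60 − 1027.22 = 2.38 kg m⁻³ over Δz = 57 − 15.3 = 41.7 m.
N² = (9.81/1028.41) × (2.38/41.7) = 5.4443 × 10⁻⁴ s⁻².
N = √(5.4443 × 10⁻⁴) = 0.023333 rad s⁻¹, so T = 2π/N = 269.28 s ≈ 269 s.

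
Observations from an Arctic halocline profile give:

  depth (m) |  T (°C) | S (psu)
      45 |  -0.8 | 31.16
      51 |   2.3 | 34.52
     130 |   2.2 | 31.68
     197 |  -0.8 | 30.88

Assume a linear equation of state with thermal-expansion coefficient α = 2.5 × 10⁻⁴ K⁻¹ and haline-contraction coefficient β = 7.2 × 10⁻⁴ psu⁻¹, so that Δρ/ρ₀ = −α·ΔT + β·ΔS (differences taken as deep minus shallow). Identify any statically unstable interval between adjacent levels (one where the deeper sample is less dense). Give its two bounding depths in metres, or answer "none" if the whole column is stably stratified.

Evaluate Δρ/ρ₀ = −αΔT + βΔS across each adjacent pair:
  45–51 m: −αΔT+βΔS = −(2.5 × 10⁻⁴)(+3.1)+(7.2 × 10⁻⁴)(+3.36) = 1.6 × 10⁻³ → stable
  51–130 m: −αΔT+βΔS = −(2.5 × 10⁻⁴)(-0.1)+(7.2 × 10⁻⁴)(-2.84) = -2.0 × 10⁻³ → UNSTABLE
  130–197 m: −αΔT+βΔS = −(2.5 × 10⁻⁴)(-3.0)+(7.2 × 10⁻⁴)(-0.80) = 1.7 × 10⁻⁴ → stable
The 51–130 m interval has Δρ < 0: lighter water underlies denser water.

51–130 m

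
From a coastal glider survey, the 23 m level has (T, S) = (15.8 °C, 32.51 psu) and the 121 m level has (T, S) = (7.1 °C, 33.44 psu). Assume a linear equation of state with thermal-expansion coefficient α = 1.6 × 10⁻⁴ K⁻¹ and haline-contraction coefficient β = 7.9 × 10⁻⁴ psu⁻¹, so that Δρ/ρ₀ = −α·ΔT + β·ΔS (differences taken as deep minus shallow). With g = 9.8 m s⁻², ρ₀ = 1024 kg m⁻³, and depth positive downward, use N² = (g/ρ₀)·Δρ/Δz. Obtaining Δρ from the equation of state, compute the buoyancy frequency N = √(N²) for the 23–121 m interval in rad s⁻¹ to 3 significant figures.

ΔT = -8.7 K, ΔS = +0.93 psu (deep − shallow).
Δρ/ρ₀ = −αΔT + βΔS = 1.392 × 10⁻³ + 7.347 × 10⁻⁴ = 2.1267 × 10⁻³, so Δρ ≈ 2.178 kg m⁻³.
N² = (g/ρ₀)·Δρ/Δz = g·(Δρ/ρ₀)/Δz = 9.8 × 2.1267 × 10⁻³ / 98 = 2.1267 × 10⁻⁴ s⁻².
N = √(2.1267 × 10⁻⁴) = 0.014583 rad s⁻¹ ≈ 0.0146 rad s⁻¹.

0.0146 rad s⁻¹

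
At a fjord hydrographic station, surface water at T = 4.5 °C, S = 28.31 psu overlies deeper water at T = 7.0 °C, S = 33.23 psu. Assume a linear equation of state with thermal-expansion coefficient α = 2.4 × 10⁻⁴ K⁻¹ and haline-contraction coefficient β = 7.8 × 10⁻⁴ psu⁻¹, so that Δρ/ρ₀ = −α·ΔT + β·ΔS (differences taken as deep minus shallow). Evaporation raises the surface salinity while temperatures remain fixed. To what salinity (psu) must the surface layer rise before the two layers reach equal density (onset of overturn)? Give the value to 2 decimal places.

32.46 psu

Neutral buoyancy requires −α(T_deep − T_surf) + β(S_deep − S_surf′) = 0.
S_surf′ = S_deep − (α/β)·ΔT = 33.23 − (2.4 × 10⁻⁴/7.8 × 10⁻⁴)·(+2.5) = 32.4608 psu.
Increase required: 32.4608 − 28.31 = 4.1508 psu.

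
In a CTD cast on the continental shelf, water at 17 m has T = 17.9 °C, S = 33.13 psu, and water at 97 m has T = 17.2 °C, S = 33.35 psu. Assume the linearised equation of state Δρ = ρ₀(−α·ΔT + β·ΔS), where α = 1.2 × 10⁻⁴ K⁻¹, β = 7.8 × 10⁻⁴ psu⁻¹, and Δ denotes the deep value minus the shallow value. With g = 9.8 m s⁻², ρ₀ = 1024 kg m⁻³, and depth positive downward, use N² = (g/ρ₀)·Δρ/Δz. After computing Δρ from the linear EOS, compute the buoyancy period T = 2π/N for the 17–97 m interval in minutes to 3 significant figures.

18.7 min

ΔT = -0.7 K, ΔS = +0.22 psu (deep − shallow).
Δρ/ρ₀ = −αΔT + βΔS = 8.40 × 10⁻⁵ + 1.716 × 10⁻⁴ = 2.556 × 10⁻⁴, so Δρ ≈ 0.2617 kg m⁻³.
N² = (g/ρ₀)·Δρ/Δz = g·(Δρ/ρ₀)/Δz = 9.8 × 2.556 × 10⁻⁴ / 80 = 3.1311 × 10⁻⁵ s⁻².
N = √(3.1311 × 10⁻⁵) = 5.5956 × 10⁻³ rad s⁻¹ → T = 2π/N = 1.1229 × 10³ s = 18.715 min ≈ 18.7 min.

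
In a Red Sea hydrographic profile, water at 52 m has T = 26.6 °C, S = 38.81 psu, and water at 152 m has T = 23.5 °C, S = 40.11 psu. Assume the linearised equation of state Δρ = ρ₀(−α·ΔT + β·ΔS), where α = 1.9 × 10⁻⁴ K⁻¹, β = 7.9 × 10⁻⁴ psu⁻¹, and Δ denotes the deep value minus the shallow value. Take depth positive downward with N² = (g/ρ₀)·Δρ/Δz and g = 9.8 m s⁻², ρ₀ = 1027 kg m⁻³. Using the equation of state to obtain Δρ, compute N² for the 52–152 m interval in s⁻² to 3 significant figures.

ΔT = -3.1 K, ΔS = +1.30 psu (deep − shallow).
Δρ/ρ₀ = −αΔT + βΔS = 5.89 × 10⁻⁴ + 1.027 × 10⁻³ = 1.616 × 10⁻³, so Δρ ≈ 1.660 kg m⁻³.
N² = (g/ρ₀)·Δρ/Δz = g·(Δρ/ρ₀)/Δz = 9.8 × 1.616 × 10⁻³ / 100 = 1.5837 × 10⁻⁴ s⁻² ≈ 1.58 × 10⁻⁴ s⁻².

1.58 × 10⁻⁴ s⁻²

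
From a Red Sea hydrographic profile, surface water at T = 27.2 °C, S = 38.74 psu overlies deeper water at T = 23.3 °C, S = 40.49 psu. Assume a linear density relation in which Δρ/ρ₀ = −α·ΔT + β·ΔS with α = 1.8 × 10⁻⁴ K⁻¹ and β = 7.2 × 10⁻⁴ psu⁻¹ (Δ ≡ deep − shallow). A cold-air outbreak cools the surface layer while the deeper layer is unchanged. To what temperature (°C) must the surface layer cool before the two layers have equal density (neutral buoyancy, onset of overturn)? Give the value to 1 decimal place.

Neutral buoyancy requires Δρ = 0, i.e. −α(T_deep − T_surf′) + β(S_deep − S_surf) = 0.
T_surf′ = T_deep − (β/α)·ΔS = 23.3 − (7.2 × 10⁻⁴/1.8 × 10⁻⁴)·(+1.75) = 16.300 °C.
Cooling required: 27.2 − (16.300) = 10.900 °C.

16.3 °C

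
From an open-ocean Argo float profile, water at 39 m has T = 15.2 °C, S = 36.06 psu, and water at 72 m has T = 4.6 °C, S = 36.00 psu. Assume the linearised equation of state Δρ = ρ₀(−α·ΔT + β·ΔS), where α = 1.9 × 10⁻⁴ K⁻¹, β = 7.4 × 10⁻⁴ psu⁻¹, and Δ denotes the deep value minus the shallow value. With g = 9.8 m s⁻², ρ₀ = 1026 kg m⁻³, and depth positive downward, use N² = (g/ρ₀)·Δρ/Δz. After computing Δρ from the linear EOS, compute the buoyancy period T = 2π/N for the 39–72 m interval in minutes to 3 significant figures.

ΔT = -10.6 K, ΔS = -0.06 psu (deep − shallow).
Δρ/ρ₀ = −αΔT + βΔS = 2.014 × 10⁻³ − 4.44 × 10⁻⁵ = 1.9696 × 10⁻³, so Δρ ≈ 2.021 kg m⁻³.
N² = (g/ρ₀)·Δρ/Δz = g·(Δρ/ρ₀)/Δz = 9.8 × 1.9696 × 10⁻³ / 33 = 5.8491 × 10⁻⁴ s⁻².
N = √(5.8491 × 10⁻⁴) = 0.024185 rad s⁻¹ → T = 2π/N = 259.80 s = 4.3300 min ≈ 4.33 min.

4.33 min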